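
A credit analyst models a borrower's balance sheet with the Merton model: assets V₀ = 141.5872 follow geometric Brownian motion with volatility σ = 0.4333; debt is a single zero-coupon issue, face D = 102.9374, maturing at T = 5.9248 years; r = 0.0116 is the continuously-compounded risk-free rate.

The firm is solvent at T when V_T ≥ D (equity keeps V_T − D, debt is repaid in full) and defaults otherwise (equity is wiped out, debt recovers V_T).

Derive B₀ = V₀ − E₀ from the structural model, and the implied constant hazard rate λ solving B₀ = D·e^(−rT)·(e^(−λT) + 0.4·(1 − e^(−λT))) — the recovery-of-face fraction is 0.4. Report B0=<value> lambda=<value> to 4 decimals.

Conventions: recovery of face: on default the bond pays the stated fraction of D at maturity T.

B0=68.2031 lambda=0.1116

With assets at 141.5872 and a single debt payment of 102.9374 at 5.9248 years:
d₁ = [ln(V₀/D) + (r + σ²/2)T] / (σ√T)
   = [ln(141.5872/102.9374) + (0.0116 + 0.5·0.4333²)·5.9248] / (0.4333·√5.9248)
   = [0.318795 + 0.624915] / 1.054692 = 0.894773
d₂ = d₁ − σ√T = 0.894773 − 1.054692 = -0.159919
N(d₁) = 0.814546,  N(d₂) = 0.436473,  e^(−rT) = 0.933581
E₀ = V₀·N(d₁) − D·e^(−rT)·N(d₂)
   = 141.5872·0.814546 − 102.9374·0.933581·0.436473 = 73.384074
B₀ = V₀ − E₀ = 141.5872 − 73.384074 = 68.203126
e^(−λT) = (B₀·e^(rT)/D − 0.4)/(1 − 0.4) = (68.2031·1.071144/102.9374 − 0.4)/0.6 = 0.51617802
λ = −ln(0.51617802)/5.9248 = 0.111616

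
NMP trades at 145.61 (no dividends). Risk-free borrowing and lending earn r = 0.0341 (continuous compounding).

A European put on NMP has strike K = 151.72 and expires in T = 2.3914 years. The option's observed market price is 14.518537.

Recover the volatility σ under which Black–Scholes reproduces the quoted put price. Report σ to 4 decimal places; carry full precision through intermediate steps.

At σ = 0.1967 the Black–Scholes value reproduces the quote:
σ√T = 0.1967·√2.3914 = 0.304180
d₁ = (ln(S/K) + (r+σ²/2)T) / (σ√T) = (ln(145.61/151.72) + (0.0341+0.1967²/2)·2.3914) / 0.304180 = (-0.041105 + 0.127809) / 0.304180 = 0.285044
d₂ = d₁ − σ√T = 0.285044 − 0.304180 = -0.019136
e^{−rT} = 0.921690
N(−d₁) = 0.387805,  N(−d₂) = 0.507634
V = K·e^{−rT}·N(−d₂) − S·N(−d₁) = 70.986875 − 56.468338 = 14.518537 (matching the quote); vega is positive throughout, so no other σ reproduces this price

sigma = 0.1967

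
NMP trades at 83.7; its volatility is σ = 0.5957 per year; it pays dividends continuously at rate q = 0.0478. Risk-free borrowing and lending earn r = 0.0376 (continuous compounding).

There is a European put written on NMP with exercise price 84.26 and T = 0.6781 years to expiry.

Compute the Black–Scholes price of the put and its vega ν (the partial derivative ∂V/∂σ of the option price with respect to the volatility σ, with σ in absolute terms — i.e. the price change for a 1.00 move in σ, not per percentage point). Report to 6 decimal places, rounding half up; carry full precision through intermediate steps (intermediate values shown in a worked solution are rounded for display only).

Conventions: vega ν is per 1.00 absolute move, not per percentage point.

price = 16.367336
ν = 25.997160

σ√T = 0.5957·√0.6781 = 0.490540
d₁ = (ln(S/K) + (r−q+σ²/2)T) / (σ√T) = (ln(83.7/84.26) + (0.0376−0.0478+0.5957²/2)·0.6781) / 0.490540 = (-0.006668 + 0.113398) / 0.490540 = 0.217576
d₂ = d₁ − σ√T = 0.217576 − 0.490540 = -0.272964
e^{−rT} = 0.974826
e^{−qT} = 0.968106
N(−d₁) = 0.413880,  N(−d₂) = 0.607559
Put price V = K·e^{−rT}·N(−d₂) − S·e^{−qT}·N(−d₁) = 49.904216 − 33.536880 = 16.367336
φ(d₁) = (1/√(2π))·e^{−d₁²/2} = 0.389610
ν = S·e^{−qT}·φ(d₁)·√T = 25.997160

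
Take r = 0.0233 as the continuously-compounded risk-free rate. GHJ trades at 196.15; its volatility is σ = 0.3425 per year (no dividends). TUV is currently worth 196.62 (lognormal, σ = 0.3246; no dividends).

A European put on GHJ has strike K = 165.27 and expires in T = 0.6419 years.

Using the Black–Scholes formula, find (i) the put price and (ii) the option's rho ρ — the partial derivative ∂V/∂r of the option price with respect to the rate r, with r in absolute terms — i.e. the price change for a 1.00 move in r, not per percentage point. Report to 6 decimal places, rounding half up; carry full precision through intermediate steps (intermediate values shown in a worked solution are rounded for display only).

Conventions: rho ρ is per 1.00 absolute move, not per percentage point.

price = 7.223991
ρ = -30.733074

σ√T = 0.3425·√0.6419 = 0.274406
d₁ = (ln(S/K) + (r+σ²/2)T) / (σ√T) = (ln(196.15/165.27) + (0.0233+0.3425²/2)·0.6419) / 0.274406 = (0.171299 + 0.052606) / 0.274406 = 0.815961
d₂ = d₁ − σ√T = 0.815961 − 0.274406 = 0.541554
e^{−rT} = 0.985155
N(−d₁) = 0.207261,  N(−d₂) = 0.294063
Put price V = K·e^{−rT}·N(−d₂) − S·N(−d₁) = 47.878290 − 40.654299 = 7.223991
ρ = −K·T·e^{−rT}·N(−d₂) = -30.733074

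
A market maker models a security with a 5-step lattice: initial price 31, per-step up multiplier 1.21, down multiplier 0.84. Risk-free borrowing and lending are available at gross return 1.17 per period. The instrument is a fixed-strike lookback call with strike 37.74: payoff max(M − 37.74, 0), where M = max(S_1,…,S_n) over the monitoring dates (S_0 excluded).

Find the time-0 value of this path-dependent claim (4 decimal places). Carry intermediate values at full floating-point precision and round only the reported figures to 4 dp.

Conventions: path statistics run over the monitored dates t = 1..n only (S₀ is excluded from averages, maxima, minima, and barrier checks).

Risk-neutral up-probability p* = (R−d)/(u−d) = (1.17−0.84)/(1.21−0.84) = 0.8919; the claim prices as the p*-weighted sum of path payoffs discounted by R^5.
Enumerate all 2^5 = 32 price paths (U = up ×1.21, D = down ×0.84); each path with k up-moves has probability p*^k·(1−p*)^(5−k).
DDDDD: M=26.0400, payoff=0.0000, prob=0.000015
UDDDD: M=37.5100, payoff=0.0000, prob=0.000122
DUDDD: M=31.5084, payoff=0.0000, prob=0.000122
UUDDD: M=45.3871, payoff=7.6471, prob=0.001005
DDUDD: M=26.4671, payoff=0.0000, prob=0.000122
UDUDD: M=38.1252, payoff=0.3852, prob=0.001005
DUUDD: M=38.1252, payoff=0.3852, prob=0.001005
UUUDD: M=54.9184, payoff=17.1784, prob=0.008292
DDDUD: M=26.0400, payoff=0.0000, prob=0.000122
UDDUD: M=37.5100, payoff=0.0000, prob=0.001005
DUDUD: M=32.0251, payoff=0.0000, prob=0.001005
UUDUD: M=46.1314, payoff=8.3914, prob=0.008292
DDUUD: M=32.0251, payoff=0.0000, prob=0.001005
UDUUD: M=46.1314, payoff=8.3914, prob=0.008292
DUUUD: M=46.1314, payoff=8.3914, prob=0.008292
UUUUD: M=66.4513, payoff=28.7113, prob=0.068408
DDDDU: M=26.0400, payoff=0.0000, prob=0.000122
UDDDU: M=37.5100, payoff=0.0000, prob=0.001005
DUDDU: M=31.5084, payoff=0.0000, prob=0.001005
UUDDU: M=45.3871, payoff=7.6471, prob=0.008292
DDUDU: M=26.9011, payoff=0.0000, prob=0.001005
UDUDU: M=38.7504, payoff=1.0104, prob=0.008292
DUUDU: M=38.7504, payoff=1.0104, prob=0.008292
UUUDU: M=55.8191, payoff=18.0791, prob=0.068408
DDDUU: M=26.9011, payoff=0.0000, prob=0.001005
UDDUU: M=38.7504, payoff=1.0104, prob=0.008292
DUDUU: M=38.7504, payoff=1.0104, prob=0.008292
UUDUU: M=55.8191, payoff=18.0791, prob=0.068408
DDUUU: M=38.7504, payoff=1.0104, prob=0.008292
UDUUU: M=55.8191, payoff=18.0791, prob=0.068408
DUUUU: M=55.8191, payoff=18.0791, prob=0.068408
UUUUU: M=80.4060, payoff=42.6660, prob=0.564366
Price = Σ prob·payoff / R^5 = 31.455297 / 2.192448 = 14.3471

price = 14.3471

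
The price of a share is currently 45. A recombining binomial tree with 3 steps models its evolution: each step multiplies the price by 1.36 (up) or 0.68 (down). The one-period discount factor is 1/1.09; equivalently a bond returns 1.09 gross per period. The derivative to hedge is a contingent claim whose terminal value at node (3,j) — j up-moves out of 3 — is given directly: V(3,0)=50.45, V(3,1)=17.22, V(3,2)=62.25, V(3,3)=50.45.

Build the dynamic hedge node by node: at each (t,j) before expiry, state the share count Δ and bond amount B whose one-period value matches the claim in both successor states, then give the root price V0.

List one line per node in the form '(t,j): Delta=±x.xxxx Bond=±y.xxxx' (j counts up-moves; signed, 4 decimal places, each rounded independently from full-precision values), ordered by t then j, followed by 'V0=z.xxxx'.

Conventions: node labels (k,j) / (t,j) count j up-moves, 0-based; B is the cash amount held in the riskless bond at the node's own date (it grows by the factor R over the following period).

Arbitrage-free pricing uses the up-move probability p* = (R−d)/(u−d) = 0.6029, discounting each step at R = 1.09.
Terminal payoffs: V(3,0)=50.4500, V(3,1)=17.2200, V(3,2)=62.2500, V(3,3)=50.4500
Node (2,0) S=20.8080: V=(p*·17.2200+(1−p*)·50.4500)/1.09=27.9030; Δ=(17.2200−50.4500)/(28.2989−14.1494)=-2.3485; B=V−Δ·S=76.7706
Node (2,1) S=41.6160: V=(p*·62.2500+(1−p*)·17.2200)/1.09=40.7068; Δ=(62.2500−17.2200)/(56.5978−28.2989)=1.5912; B=V−Δ·S=-25.5138
Node (2,2) S=83.2320: V=(p*·50.4500+(1−p*)·62.2500)/1.09=50.5828; Δ=(50.4500−62.2500)/(113.1955−56.5978)=-0.2085; B=V−Δ·S=67.9358
Node (1,0) S=30.6000: V=(p*·40.7068+(1−p*)·27.9030)/1.09=32.6816; Δ=(40.7068−27.9030)/(41.6160−20.8080)=0.6153; B=V−Δ·S=13.8524
Node (1,1) S=61.2000: V=(p*·50.5828+(1−p*)·40.7068)/1.09=42.8087; Δ=(50.5828−40.7068)/(83.2320−41.6160)=0.2373; B=V−Δ·S=28.2852
Node (0,0) S=45.0000: V=(p*·42.8087+(1−p*)·32.6816)/1.09=35.5850; Δ=(42.8087−32.6816)/(61.2000−30.6000)=0.3310; B=V−Δ·S=20.6922
Sanity check at the root: Δ(0,0)·S0 + B(0,0) reproduces V0 = 35.5850.

(0,0): Delta=0.3310 Bond=20.6922
(1,0): Delta=0.6153 Bond=13.8524
(1,1): Delta=0.2373 Bond=28.2852
(2,0): Delta=-2.3485 Bond=76.7706
(2,1): Delta=1.5912 Bond=-25.5138
(2,2): Delta=-0.2085 Bond=67.9358
V0=35.5850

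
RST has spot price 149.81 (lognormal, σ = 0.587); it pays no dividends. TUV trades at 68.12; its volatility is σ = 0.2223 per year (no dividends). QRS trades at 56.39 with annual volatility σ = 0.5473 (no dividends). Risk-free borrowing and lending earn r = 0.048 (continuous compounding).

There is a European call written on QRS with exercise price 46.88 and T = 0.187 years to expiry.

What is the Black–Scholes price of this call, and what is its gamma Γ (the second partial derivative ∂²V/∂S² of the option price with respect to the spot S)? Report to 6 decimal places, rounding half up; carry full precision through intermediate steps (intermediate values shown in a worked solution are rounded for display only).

σ√T = 0.5473·√0.187 = 0.236672
d₁ = (ln(S/K) + (r+σ²/2)T) / (σ√T) = (ln(56.39/46.88) + (0.048+0.5473²/2)·0.187) / 0.236672 = (0.184701 + 0.036983) / 0.236672 = 0.936671
d₂ = d₁ − σ√T = 0.936671 − 0.236672 = 0.699999
e^{−rT} = 0.991064
N(d₁) = 0.825536,  N(d₂) = 0.758036
Call price V = S·N(d₁) − K·e^{−rT}·N(d₂) = 46.551977 − 35.219181 = 11.332796
φ(d₁) = (1/√(2π))·e^{−d₁²/2} = 0.257274
Γ = φ(d₁) / (S·σ·√T) = 0.019277

price = 11.332796
Γ = 0.019277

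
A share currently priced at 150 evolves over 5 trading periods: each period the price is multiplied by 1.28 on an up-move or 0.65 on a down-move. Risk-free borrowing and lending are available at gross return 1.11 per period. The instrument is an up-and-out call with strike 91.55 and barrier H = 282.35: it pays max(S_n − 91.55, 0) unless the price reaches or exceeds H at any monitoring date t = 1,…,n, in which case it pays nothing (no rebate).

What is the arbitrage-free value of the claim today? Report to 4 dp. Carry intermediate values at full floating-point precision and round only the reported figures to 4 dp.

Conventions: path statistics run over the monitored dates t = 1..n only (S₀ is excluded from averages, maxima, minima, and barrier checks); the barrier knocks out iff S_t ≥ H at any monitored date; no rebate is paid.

price = 29.4979

Set p* = 0.7302 (from d < R < u); the path-dependent value is the discounted p*-expectation over all price paths.
Enumerate all 2^5 = 32 price paths (U = up ×1.28, D = down ×0.65); each path with k up-moves has probability p*^k·(1−p*)^(5−k).
DDDDD: M=97.5000, payoff=0.0000, prob=0.001431
UDDDD: M=192.0000, payoff=0.0000, prob=0.003871
DUDDD: M=124.8000, payoff=0.0000, prob=0.003871
UUDDD: M=245.7600, payoff=0.0000, prob=0.010475
DDUDD: M=97.5000, payoff=0.0000, prob=0.003871
UDUDD: M=192.0000, payoff=0.0000, prob=0.010475
DUUDD: M=159.7440, payoff=0.0000, prob=0.010475
UUUDD: M=314.5728, payoff=0.0000, prob=0.028344
DDDUD: M=97.5000, payoff=0.0000, prob=0.003871
UDDUD: M=192.0000, payoff=0.0000, prob=0.010475
DUDUD: M=124.8000, payoff=0.0000, prob=0.010475
UUDUD: M=245.7600, payoff=41.3570, prob=0.028344
DDUUD: M=103.8336, payoff=0.0000, prob=0.010475
UDUUD: M=204.4723, payoff=41.3570, prob=0.028344
DUUUD: M=204.4723, payoff=41.3570, prob=0.028344
UUUUD: M=402.6532, payoff=0.0000, prob=0.076697
DDDDU: M=97.5000, payoff=0.0000, prob=0.003871
UDDDU: M=192.0000, payoff=0.0000, prob=0.010475
DUDDU: M=124.8000, payoff=0.0000, prob=0.010475
UUDDU: M=245.7600, payoff=41.3570, prob=0.028344
DDUDU: M=97.5000, payoff=0.0000, prob=0.010475
UDUDU: M=192.0000, payoff=41.3570, prob=0.028344
DUUDU: M=159.7440, payoff=41.3570, prob=0.028344
UUUDU: M=314.5728, payoff=0.0000, prob=0.076697
DDDUU: M=97.5000, payoff=0.0000, prob=0.010475
UDDUU: M=192.0000, payoff=41.3570, prob=0.028344
DUDUU: M=132.9070, payoff=41.3570, prob=0.028344
UUDUU: M=261.7246, payoff=170.1746, prob=0.076697
DDUUU: M=132.9070, payoff=41.3570, prob=0.028344
UDUUU: M=261.7246, payoff=170.1746, prob=0.076697
DUUUU: M=261.7246, payoff=170.1746, prob=0.076697
UUUUU: M=515.3961, payoff=0.0000, prob=0.207533
Price = Σ prob·payoff / R^5 = 49.705746 / 1.685058 = 29.4979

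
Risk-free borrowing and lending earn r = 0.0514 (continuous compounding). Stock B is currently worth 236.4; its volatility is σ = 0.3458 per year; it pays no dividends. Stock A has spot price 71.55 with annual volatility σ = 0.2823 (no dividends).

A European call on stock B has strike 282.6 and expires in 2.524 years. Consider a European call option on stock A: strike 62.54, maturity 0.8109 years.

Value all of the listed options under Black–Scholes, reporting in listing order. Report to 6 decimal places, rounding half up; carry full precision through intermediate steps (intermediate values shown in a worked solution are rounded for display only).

[stock B call K=282.6]
σ√T = 0.3458·√2.524 = 0.549376
d₁ = (ln(S/K) + (r+σ²/2)T) / (σ√T) = (ln(236.4/282.6) + (0.0514+0.3458²/2)·2.524) / 0.549376 = (-0.178507 + 0.280641) / 0.549376 = 0.185908
d₂ = d₁ − σ√T = 0.185908 − 0.549376 = -0.363468
e^{−rT} = 0.878329
N(d₁) = 0.573742,  N(d₂) = 0.358128
price = S·N(d₁) − K·e^{−rT}·N(d₂) = 135.632503 − 88.892977 = 46.739526
[stock A call K=62.54]
σ√T = 0.2823·√0.8109 = 0.254211
d₁ = (ln(S/K) + (r+σ²/2)T) / (σ√T) = (ln(71.55/62.54) + (0.0514+0.2823²/2)·0.8109) / 0.254211 = (0.134590 + 0.073992) / 0.254211 = 0.820507
d₂ = d₁ − σ√T = 0.820507 − 0.254211 = 0.566296
e^{−rT} = 0.959176
N(d₁) = 0.794036,  N(d₂) = 0.714404
price = S·N(d₁) − K·e^{−rT}·N(d₂) = 56.813312 − 42.854862 = 13.958450

price(stock B call K=282.6) = 46.739526
price(stock A call K=62.54) = 13.958450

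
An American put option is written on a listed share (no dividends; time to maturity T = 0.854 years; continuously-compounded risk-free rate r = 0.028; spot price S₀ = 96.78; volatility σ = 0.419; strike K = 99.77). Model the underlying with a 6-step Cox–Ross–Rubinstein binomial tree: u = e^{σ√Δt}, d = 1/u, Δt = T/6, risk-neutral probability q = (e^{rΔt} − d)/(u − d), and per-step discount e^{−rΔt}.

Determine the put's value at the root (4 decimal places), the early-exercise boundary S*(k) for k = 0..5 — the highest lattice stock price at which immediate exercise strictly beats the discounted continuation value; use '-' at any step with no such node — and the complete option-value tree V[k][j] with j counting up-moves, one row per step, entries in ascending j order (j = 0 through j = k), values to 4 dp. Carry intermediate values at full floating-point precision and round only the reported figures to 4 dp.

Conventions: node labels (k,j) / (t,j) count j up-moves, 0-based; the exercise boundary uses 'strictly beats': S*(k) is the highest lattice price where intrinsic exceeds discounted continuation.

price = 15.4364
boundary = - - - 60.2324 70.5476 82.6293
tree:
15.4364
21.9618 8.3005
30.1364 13.0446 3.0878
39.5376 19.9222 5.4962 0.4321
48.3445 29.2224 9.7343 0.8234 0.0000
55.8637 39.5376 17.1407 1.5690 0.0000 0.0000
62.2835 48.3445 29.2224 2.9900 0.0000 0.0000 0.0000

Δt=0.14233, u=1.17126, d=0.85378, q=0.47314, disc=e^(-rΔt)=0.99602
k=6 terminal: V=max(K-S,0) → 62.2835 48.3445 29.2224 2.9900 0.0000 0.0000 0.0000
k=5: j=0 S=43.9063 intr=55.8637 cont=55.4669 V=55.8637[EX]; j=1 S=60.2324 intr=39.5376 cont=39.1407 V=39.5376[EX]; j=2 S=82.6293 intr=17.1407 cont=16.7439 V=17.1407[EX]; j=3 S=113.3541 intr=0.0000 cont=1.5690 V=1.5690[hold]; j=4 S=155.5038 intr=0.0000 cont=0.0000 V=0.0000[hold]; j=5 S=213.3263 intr=0.0000 cont=0.0000 V=0.0000[hold]  S*(5)=82.6293
k=4: j=0 S=51.4255 intr=48.3445 cont=47.9477 V=48.3445[EX]; j=1 S=70.5476 intr=29.2224 cont=28.8256 V=29.2224[EX]; j=2 S=96.7800 intr=2.9900 cont=9.7343 V=9.7343[hold]; j=3 S=132.7667 intr=0.0000 cont=0.8234 V=0.8234[hold]; j=4 S=182.1347 intr=0.0000 cont=0.0000 V=0.0000[hold]  S*(4)=70.5476
k=3: j=0 S=60.2324 intr=39.5376 cont=39.1407 V=39.5376[EX]; j=1 S=82.6293 intr=17.1407 cont=19.9222 V=19.9222[hold]; j=2 S=113.3541 intr=0.0000 cont=5.4962 V=5.4962[hold]; j=3 S=155.5038 intr=0.0000 cont=0.4321 V=0.4321[hold]  S*(3)=60.2324
k=2: j=0 S=70.5476 intr=29.2224 cont=30.1364 V=30.1364[hold]; j=1 S=96.7800 intr=2.9900 cont=13.0446 V=13.0446[hold]; j=2 S=132.7667 intr=0.0000 cont=3.0878 V=3.0878[hold]  S*(2)=-
k=1: j=0 S=82.6293 intr=17.1407 cont=21.9618 V=21.9618[hold]; j=1 S=113.3541 intr=0.0000 cont=8.3005 V=8.3005[hold]  S*(1)=-
k=0: j=0 S=96.7800 intr=2.9900 cont=15.4364 V=15.4364[hold]  S*(0)=-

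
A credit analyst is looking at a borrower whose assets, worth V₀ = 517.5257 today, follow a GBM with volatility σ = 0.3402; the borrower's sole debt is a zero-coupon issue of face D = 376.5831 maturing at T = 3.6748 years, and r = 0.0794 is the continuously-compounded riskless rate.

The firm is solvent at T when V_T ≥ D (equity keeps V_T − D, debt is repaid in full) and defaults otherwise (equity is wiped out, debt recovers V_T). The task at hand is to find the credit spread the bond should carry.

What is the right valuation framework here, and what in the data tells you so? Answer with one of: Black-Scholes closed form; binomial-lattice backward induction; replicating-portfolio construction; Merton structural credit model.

framework: Merton structural credit model

Key observation: assets follow a GBM and default happens iff V_T < 376.5831; valuing claims on that split (equity as a call, risky debt as the residual) is the structural model's definition.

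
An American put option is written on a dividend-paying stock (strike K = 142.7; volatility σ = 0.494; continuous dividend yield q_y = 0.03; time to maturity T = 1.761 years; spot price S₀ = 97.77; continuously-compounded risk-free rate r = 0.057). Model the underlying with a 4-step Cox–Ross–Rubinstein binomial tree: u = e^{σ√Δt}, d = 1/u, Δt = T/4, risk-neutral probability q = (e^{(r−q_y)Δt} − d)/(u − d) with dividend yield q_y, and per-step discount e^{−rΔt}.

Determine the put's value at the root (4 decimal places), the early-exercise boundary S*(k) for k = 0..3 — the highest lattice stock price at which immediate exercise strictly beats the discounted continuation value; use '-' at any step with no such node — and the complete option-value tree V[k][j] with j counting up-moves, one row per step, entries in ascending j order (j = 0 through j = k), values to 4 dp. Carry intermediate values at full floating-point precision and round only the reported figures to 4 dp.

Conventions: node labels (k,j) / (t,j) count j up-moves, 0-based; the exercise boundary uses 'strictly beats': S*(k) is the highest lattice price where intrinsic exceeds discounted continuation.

Δt=0.44025  u=1.38788  d=0.72052  q=0.43670  discount=0.97522
step 4 (expiry): payoffs max(K−S,0) = 116.3488 91.9421 44.9300 0.0000 0.0000
step 3: (k=3,j=0): S=36.5723, K−S=106.1277, hold=103.0712 ⇒ V=106.1277 exercise | (k=3,j=1): S=70.4457, K−S=72.2543, hold=69.6422 ⇒ V=72.2543 exercise | (k=3,j=2): S=135.6928, K−S=7.0072, hold=24.6819 ⇒ V=24.6819 continue | (k=3,j=3): S=261.3720, K−S=0.0000, hold=0.0000 ⇒ V=0.0000 continue  boundary S*=70.4457
step 2: (k=2,j=0): S=50.7579, K−S=91.9421, hold=89.0717 ⇒ V=91.9421 exercise | (k=2,j=1): S=97.7700, K−S=44.9300, hold=50.2037 ⇒ V=50.2037 continue | (k=2,j=2): S=188.3250, K−S=0.0000, hold=13.5587 ⇒ V=13.5587 continue  boundary S*=50.7579
step 1: (k=1,j=0): S=70.4457, K−S=72.2543, hold=71.8881 ⇒ V=72.2543 exercise | (k=1,j=1): S=135.6928, K−S=7.0072, hold=33.3533 ⇒ V=33.3533 continue  boundary S*=70.4457
step 0: (k=0,j=0): S=97.7700, K−S=44.9300, hold=53.8966 ⇒ V=53.8966 continue  boundary S*=-

price = 53.8966
boundary = - 70.4457 50.7579 70.4457
tree:
53.8966
72.2543 33.3533
91.9421 50.2037 13.5587
106.1277 72.2543 24.6819 0.0000
116.3488 91.9421 44.9300 0.0000 0.0000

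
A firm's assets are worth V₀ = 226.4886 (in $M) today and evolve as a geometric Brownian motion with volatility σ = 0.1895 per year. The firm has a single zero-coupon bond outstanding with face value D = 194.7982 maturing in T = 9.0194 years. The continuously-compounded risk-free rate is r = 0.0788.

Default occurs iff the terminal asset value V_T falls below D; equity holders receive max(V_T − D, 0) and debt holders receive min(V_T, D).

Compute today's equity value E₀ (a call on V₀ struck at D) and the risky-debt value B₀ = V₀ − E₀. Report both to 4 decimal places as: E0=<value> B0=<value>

Work the structural quantities from V₀ = 226.4886 against face 194.7982:
d₁ = [ln(V₀/D) + (r + σ²/2)T] / (σ√T)
   = [ln(226.4886/194.7982) + (0.0788 + 0.5·0.1895²)·9.0194] / (0.1895·√9.0194)
   = [0.150730 + 0.872673] / 0.569112 = 1.798245
d₂ = d₁ − σ√T = 1.798245 − 0.569112 = 1.229133
N(d₁) = 0.963931,  N(d₂) = 0.890489,  e^(−rT) = 0.491286
E₀ = V₀·N(d₁) − D·e^(−rT)·N(d₂)
   = 226.4886·0.963931 − 194.7982·0.491286·0.890489 = 133.098108
B₀ = V₀ − E₀ = 226.4886 − 133.098108 = 93.390492

E0=133.0981 B0=93.3905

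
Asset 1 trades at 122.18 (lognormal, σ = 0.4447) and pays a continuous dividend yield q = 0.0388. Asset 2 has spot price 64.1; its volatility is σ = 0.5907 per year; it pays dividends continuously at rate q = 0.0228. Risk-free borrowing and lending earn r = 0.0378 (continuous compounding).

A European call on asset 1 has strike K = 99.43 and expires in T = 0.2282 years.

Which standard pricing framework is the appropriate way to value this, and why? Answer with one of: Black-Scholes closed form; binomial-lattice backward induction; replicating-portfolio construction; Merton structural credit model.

Key observation: with asset 1 following a GBM at constant σ and r, the European call struck at 99.43 prices in closed form — nothing here needs a stepwise model or a balance sheet.

framework: Black-Scholes closed form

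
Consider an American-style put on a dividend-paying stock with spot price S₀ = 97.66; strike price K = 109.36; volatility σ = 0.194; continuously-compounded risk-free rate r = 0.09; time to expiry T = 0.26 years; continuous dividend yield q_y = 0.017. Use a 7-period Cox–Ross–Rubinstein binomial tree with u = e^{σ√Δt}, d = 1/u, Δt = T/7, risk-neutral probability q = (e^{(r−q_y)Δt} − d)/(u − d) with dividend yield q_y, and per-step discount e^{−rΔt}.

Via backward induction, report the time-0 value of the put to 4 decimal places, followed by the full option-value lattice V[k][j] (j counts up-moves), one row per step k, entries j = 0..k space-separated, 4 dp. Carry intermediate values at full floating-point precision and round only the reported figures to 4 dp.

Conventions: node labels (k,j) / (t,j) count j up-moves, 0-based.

Δt=0.03714, u=1.03810, d=0.96330, q=0.52695, disc=e^(-rΔt)=0.99666
k=7 terminal: V=max(K-S,0) → 34.1885 28.3519 22.0621 15.2840 7.9795 0.1079 0.0000 0.0000
k=6: j=0 S=78.0352 intr=31.3248 cont=31.0091 V=31.3248[EX]; j=1 S=84.0942 intr=25.2658 cont=24.9539 V=25.2658[EX]; j=2 S=90.6236 intr=18.7364 cont=18.4286 V=18.7364[EX]; j=3 S=97.6600 intr=11.7000 cont=11.3967 V=11.7000[EX]; j=4 S=105.2427 intr=4.1173 cont=3.8187 V=4.1173[EX]; j=5 S=113.4142 intr=0.0000 cont=0.0509 V=0.0509[hold]; j=6 S=122.2201 intr=0.0000 cont=0.0000 V=0.0000[hold]
k=5: j=0 S=81.0081 intr=28.3519 cont=28.0381 V=28.3519[EX]; j=1 S=87.2979 intr=22.0621 cont=21.7523 V=22.0621[EX]; j=2 S=94.0760 intr=15.2840 cont=14.9784 V=15.2840[EX]; j=3 S=101.3805 intr=7.9795 cont=7.6785 V=7.9795[EX]; j=4 S=109.2521 intr=0.1079 cont=1.9679 V=1.9679[hold]; j=5 S=117.7349 intr=0.0000 cont=0.0240 V=0.0240[hold]
k=4: j=0 S=84.0942 intr=25.2658 cont=24.9539 V=25.2658[EX]; j=1 S=90.6236 intr=18.7364 cont=18.4286 V=18.7364[EX]; j=2 S=97.6600 intr=11.7000 cont=11.3967 V=11.7000[EX]; j=3 S=105.2427 intr=4.1173 cont=4.7956 V=4.7956[hold]; j=4 S=113.4142 intr=0.0000 cont=0.9404 V=0.9404[hold]
k=3: j=0 S=87.2979 intr=22.0621 cont=21.7523 V=22.0621[EX]; j=1 S=94.0760 intr=15.2840 cont=14.9784 V=15.2840[EX]; j=2 S=101.3805 intr=7.9795 cont=8.0348 V=8.0348[hold]; j=3 S=109.2521 intr=0.1079 cont=2.7549 V=2.7549[hold]
k=2: j=0 S=90.6236 intr=18.7364 cont=18.4286 V=18.7364[EX]; j=1 S=97.6600 intr=11.7000 cont=11.4257 V=11.7000[EX]; j=2 S=105.2427 intr=4.1173 cont=5.2350 V=5.2350[hold]
k=1: j=0 S=94.0760 intr=15.2840 cont=14.9784 V=15.2840[EX]; j=1 S=101.3805 intr=7.9795 cont=8.2655 V=8.2655[hold]
k=0: j=0 S=97.6600 intr=11.7000 cont=11.5469 V=11.7000[EX]

price = 11.7000
tree:
11.7000
15.2840 8.2655
18.7364 11.7000 5.2350
22.0621 15.2840 8.0348 2.7549
25.2658 18.7364 11.7000 4.7956 0.9404
28.3519 22.0621 15.2840 7.9795 1.9679 0.0240
31.3248 25.2658 18.7364 11.7000 4.1173 0.0509 0.0000
34.1885 28.3519 22.0621 15.2840 7.9795 0.1079 0.0000 0.0000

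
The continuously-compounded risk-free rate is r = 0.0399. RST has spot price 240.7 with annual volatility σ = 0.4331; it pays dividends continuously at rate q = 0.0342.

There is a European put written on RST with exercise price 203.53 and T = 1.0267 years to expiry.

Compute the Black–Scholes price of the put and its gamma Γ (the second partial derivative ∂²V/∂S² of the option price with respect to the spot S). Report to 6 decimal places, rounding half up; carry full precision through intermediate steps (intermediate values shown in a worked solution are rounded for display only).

price = 21.443175
Γ = 0.003018

σ√T = 0.4331·√1.0267 = 0.438844
d₁ = (ln(S/K) + (r−q+σ²/2)T) / (σ√T) = (ln(240.7/203.53) + (0.0399−0.0342+0.4331²/2)·1.0267) / 0.438844 = (0.167738 + 0.102144) / 0.438844 = 0.614984
d₂ = d₁ − σ√T = 0.614984 − 0.438844 = 0.176141
e^{−rT} = 0.959862
e^{−qT} = 0.965496
N(−d₁) = 0.269283,  N(−d₂) = 0.430092
Put price V = K·e^{−rT}·N(−d₂) − S·e^{−qT}·N(−d₁) = 84.023070 − 62.579895 = 21.443175
φ(d₁) = (1/√(2π))·e^{−d₁²/2} = 0.330205
Γ = e^{−qT}·φ(d₁) / (S·σ·√T) = 0.003018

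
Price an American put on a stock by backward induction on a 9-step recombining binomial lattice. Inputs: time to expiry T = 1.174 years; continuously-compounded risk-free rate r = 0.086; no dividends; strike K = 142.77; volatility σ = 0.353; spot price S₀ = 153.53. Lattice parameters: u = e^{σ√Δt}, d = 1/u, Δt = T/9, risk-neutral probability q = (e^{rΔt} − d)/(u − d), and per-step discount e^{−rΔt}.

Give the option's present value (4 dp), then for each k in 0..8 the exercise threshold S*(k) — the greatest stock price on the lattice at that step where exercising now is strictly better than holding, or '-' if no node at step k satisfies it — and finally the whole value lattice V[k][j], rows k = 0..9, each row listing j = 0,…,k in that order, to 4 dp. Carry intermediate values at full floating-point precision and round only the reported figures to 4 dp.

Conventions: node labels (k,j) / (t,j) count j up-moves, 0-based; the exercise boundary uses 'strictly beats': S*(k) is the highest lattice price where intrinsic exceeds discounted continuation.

Δt=0.13044  u=1.13598  d=0.88030  q=0.51229  discount=0.98884
step 9 (expiry): payoffs max(K−S,0) = 94.0322 79.8765 61.6095 38.0368 7.6177 0.0000 0.0000 0.0000 0.0000 0.0000
step 8: (k=8,j=0): S=55.3651, K−S=87.4049, hold=85.8122 ⇒ V=87.4049 exercise | (k=8,j=1): S=71.4456, K−S=71.3244, hold=69.7318 ⇒ V=71.3244 exercise | (k=8,j=2): S=92.1965, K−S=50.5735, hold=48.9808 ⇒ V=50.5735 exercise | (k=8,j=3): S=118.9745, K−S=23.7955, hold=22.2028 ⇒ V=23.7955 exercise | (k=8,j=4): S=153.5300, K−S=0.0000, hold=3.6737 ⇒ V=3.6737 continue | (k=8,j=5): S=198.1219, K−S=0.0000, hold=0.0000 ⇒ V=0.0000 continue | (k=8,j=6): S=255.6653, K−S=0.0000, hold=0.0000 ⇒ V=0.0000 continue | (k=8,j=7): S=329.9219, K−S=0.0000, hold=0.0000 ⇒ V=0.0000 continue | (k=8,j=8): S=425.7459, K−S=0.0000, hold=0.0000 ⇒ V=0.0000 continue  boundary S*=118.9745
step 7: (k=7,j=0): S=62.8935, K−S=79.8765, hold=78.2838 ⇒ V=79.8765 exercise | (k=7,j=1): S=81.1605, K−S=61.6095, hold=60.0168 ⇒ V=61.6095 exercise | (k=7,j=2): S=104.7332, K−S=38.0368, hold=36.4441 ⇒ V=38.0368 exercise | (k=7,j=3): S=135.1523, K−S=7.6177, hold=13.3368 ⇒ V=13.3368 continue | (k=7,j=4): S=174.4066, K−S=0.0000, hold=1.7717 ⇒ V=1.7717 continue | (k=7,j=5): S=225.0620, K−S=0.0000, hold=0.0000 ⇒ V=0.0000 continue | (k=7,j=6): S=290.4300, K−S=0.0000, hold=0.0000 ⇒ V=0.0000 continue | (k=7,j=7): S=374.7838, K−S=0.0000, hold=0.0000 ⇒ V=0.0000 continue  boundary S*=104.7332
step 6: (k=6,j=0): S=71.4456, K−S=71.3244, hold=69.7318 ⇒ V=71.3244 exercise | (k=6,j=1): S=92.1965, K−S=50.5735, hold=48.9808 ⇒ V=50.5735 exercise | (k=6,j=2): S=118.9745, K−S=23.7955, hold=25.1000 ⇒ V=25.1000 continue | (k=6,j=3): S=153.5300, K−S=0.0000, hold=7.3294 ⇒ V=7.3294 continue | (k=6,j=4): S=198.1219, K−S=0.0000, hold=0.8544 ⇒ V=0.8544 continue | (k=6,j=5): S=255.6653, K−S=0.0000, hold=0.0000 ⇒ V=0.0000 continue | (k=6,j=6): S=329.9219, K−S=0.0000, hold=0.0000 ⇒ V=0.0000 continue  boundary S*=92.1965
step 5: (k=5,j=0): S=81.1605, K−S=61.6095, hold=60.0168 ⇒ V=61.6095 exercise | (k=5,j=1): S=104.7332, K−S=38.0368, hold=37.1050 ⇒ V=38.0368 exercise | (k=5,j=2): S=135.1523, K−S=7.6177, hold=15.8178 ⇒ V=15.8178 continue | (k=5,j=3): S=174.4066, K−S=0.0000, hold=3.9676 ⇒ V=3.9676 continue | (k=5,j=4): S=225.0620, K−S=0.0000, hold=0.4121 ⇒ V=0.4121 continue | (k=5,j=5): S=290.4300, K−S=0.0000, hold=0.0000 ⇒ V=0.0000 continue  boundary S*=104.7332
step 4: (k=4,j=0): S=92.1965, K−S=50.5735, hold=48.9808 ⇒ V=50.5735 exercise | (k=4,j=1): S=118.9745, K−S=23.7955, hold=26.3568 ⇒ V=26.3568 continue | (k=4,j=2): S=153.5300, K−S=0.0000, hold=9.6383 ⇒ V=9.6383 continue | (k=4,j=3): S=198.1219, K−S=0.0000, hold=2.1222 ⇒ V=2.1222 continue | (k=4,j=4): S=255.6653, K−S=0.0000, hold=0.1987 ⇒ V=0.1987 continue  boundary S*=92.1965
step 3: (k=3,j=0): S=104.7332, K−S=38.0368, hold=37.7417 ⇒ V=38.0368 exercise | (k=3,j=1): S=135.1523, K−S=7.6177, hold=17.5935 ⇒ V=17.5935 continue | (k=3,j=2): S=174.4066, K−S=0.0000, hold=5.7233 ⇒ V=5.7233 continue | (k=3,j=3): S=225.0620, K−S=0.0000, hold=1.1241 ⇒ V=1.1241 continue  boundary S*=104.7332
step 2: (k=2,j=0): S=118.9745, K−S=23.7955, hold=27.2564 ⇒ V=27.2564 continue | (k=2,j=1): S=153.5300, K−S=0.0000, hold=11.3840 ⇒ V=11.3840 continue | (k=2,j=2): S=198.1219, K−S=0.0000, hold=3.3296 ⇒ V=3.3296 continue  boundary S*=-
step 1: (k=1,j=0): S=135.1523, K−S=7.6177, hold=18.9117 ⇒ V=18.9117 continue | (k=1,j=1): S=174.4066, K−S=0.0000, hold=7.1768 ⇒ V=7.1768 continue  boundary S*=-
step 0: (k=0,j=0): S=153.5300, K−S=0.0000, hold=12.7561 ⇒ V=12.7561 continue  boundary S*=-

price = 12.7561
boundary = - - - 104.7332 92.1965 104.7332 92.1965 104.7332 118.9745
tree:
12.7561
18.9117 7.1768
27.2564 11.3840 3.3296
38.0368 17.5935 5.7233 1.1241
50.5735 26.3568 9.6383 2.1222 0.1987
61.6095 38.0368 15.8178 3.9676 0.4121 0.0000
71.3244 50.5735 25.1000 7.3294 0.8544 0.0000 0.0000
79.8765 61.6095 38.0368 13.3368 1.7717 0.0000 0.0000 0.0000
87.4049 71.3244 50.5735 23.7955 3.6737 0.0000 0.0000 0.0000 0.0000
94.0322 79.8765 61.6095 38.0368 7.6177 0.0000 0.0000 0.0000 0.0000 0.0000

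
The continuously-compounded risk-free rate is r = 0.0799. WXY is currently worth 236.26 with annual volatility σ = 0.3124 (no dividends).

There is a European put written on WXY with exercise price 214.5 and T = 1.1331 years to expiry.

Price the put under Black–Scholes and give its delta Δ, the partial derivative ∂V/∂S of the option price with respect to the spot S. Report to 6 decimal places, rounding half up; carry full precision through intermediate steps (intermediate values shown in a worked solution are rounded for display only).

σ√T = 0.3124·√1.1331 = 0.332541
d₁ = (ln(S/K) + (r+σ²/2)T) / (σ√T) = (ln(236.26/214.5) + (0.0799+0.3124²/2)·1.1331) / 0.332541 = (0.096623 + 0.145826) / 0.332541 = 0.729082
d₂ = d₁ − σ√T = 0.729082 − 0.332541 = 0.396541
e^{−rT} = 0.913443
N(−d₁) = 0.232976,  N(−d₂) = 0.345853
Put price V = K·e^{−rT}·N(−d₂) − S·N(−d₁) = 67.764173 − 55.042859 = 12.721313
Δ = −N(−d₁) = -0.232976

price = 12.721313
Δ = -0.232976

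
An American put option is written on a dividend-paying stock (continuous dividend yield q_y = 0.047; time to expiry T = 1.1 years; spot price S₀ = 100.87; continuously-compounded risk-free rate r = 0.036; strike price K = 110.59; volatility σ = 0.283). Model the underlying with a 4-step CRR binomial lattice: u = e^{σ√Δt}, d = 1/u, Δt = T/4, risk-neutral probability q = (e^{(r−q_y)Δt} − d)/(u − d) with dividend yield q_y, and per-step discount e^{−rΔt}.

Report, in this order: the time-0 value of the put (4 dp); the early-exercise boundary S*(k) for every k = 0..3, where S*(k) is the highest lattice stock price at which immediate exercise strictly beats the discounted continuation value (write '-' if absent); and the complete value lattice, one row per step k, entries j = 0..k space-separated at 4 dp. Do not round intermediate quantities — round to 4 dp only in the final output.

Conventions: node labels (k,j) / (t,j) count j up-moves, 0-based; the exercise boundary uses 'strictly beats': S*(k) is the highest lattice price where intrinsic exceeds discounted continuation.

price = 18.4052
boundary = - - 74.9649 64.6258
tree:
18.4052
26.1069 9.5031
35.6251 15.1793 2.8531
45.9642 23.6592 5.2661 0.0000
54.8774 35.6251 9.7200 0.0000 0.0000

Δt=0.27500, u=1.15998, d=0.86208, q=0.45283, disc=e^(-rΔt)=0.99015
k=4 terminal: V=max(K-S,0) → 54.8774 35.6251 9.7200 0.0000 0.0000
k=3: j=0 S=64.6258 intr=45.9642 cont=45.7047 V=45.9642[EX]; j=1 S=86.9581 intr=23.6319 cont=23.6592 V=23.6592[hold]; j=2 S=117.0076 intr=0.0000 cont=5.2661 V=5.2661[hold]; j=3 S=157.4412 intr=0.0000 cont=0.0000 V=0.0000[hold]  S*(3)=64.6258
k=2: j=0 S=74.9649 intr=35.6251 cont=35.5106 V=35.6251[EX]; j=1 S=100.8700 intr=9.7200 cont=15.1793 V=15.1793[hold]; j=2 S=135.7270 intr=0.0000 cont=2.8531 V=2.8531[hold]  S*(2)=74.9649
k=1: j=0 S=86.9581 intr=23.6319 cont=26.1069 V=26.1069[hold]; j=1 S=117.0076 intr=0.0000 cont=9.5031 V=9.5031[hold]  S*(1)=-
k=0: j=0 S=100.8700 intr=9.7200 cont=18.4052 V=18.4052[hold]  S*(0)=-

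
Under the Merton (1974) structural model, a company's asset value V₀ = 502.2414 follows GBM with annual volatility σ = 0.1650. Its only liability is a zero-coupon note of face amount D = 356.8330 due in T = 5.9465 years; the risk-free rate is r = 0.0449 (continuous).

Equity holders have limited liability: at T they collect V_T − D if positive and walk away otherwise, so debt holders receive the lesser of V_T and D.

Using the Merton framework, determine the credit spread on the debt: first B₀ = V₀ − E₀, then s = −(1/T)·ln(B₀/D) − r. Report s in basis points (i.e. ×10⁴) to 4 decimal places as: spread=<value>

spread=25.9118

With assets at 502.2414 and a single debt payment of 356.8330 at 5.9465 years:
d₁ = [ln(V₀/D) + (r + σ²/2)T] / (σ√T)
   = [ln(502.2414/356.8330) + (0.0449 + 0.5·0.1650²)·5.9465] / (0.1650·√5.9465)
   = [0.341813 + 0.347945] / 0.402360 = 1.714280
d₂ = d₁ − σ√T = 1.714280 − 0.402360 = 1.311920
N(d₁) = 0.956761,  N(d₂) = 0.905227,  e^(−rT) = 0.765675
E₀ = V₀·N(d₁) − D·e^(−rT)·N(d₂)
   = 502.2414·0.956761 − 356.8330·0.765675·0.905227 = 233.200988
B₀ = V₀ − E₀ = 502.2414 − 233.200988 = 269.040412
spread = −(1/T)·ln(B₀/D) − r = −(1/5.9465)·ln(269.040412/356.8330) − 0.0449 = 0.00259118
in basis points: 0.00259118 × 10⁴ = 25.9118 bp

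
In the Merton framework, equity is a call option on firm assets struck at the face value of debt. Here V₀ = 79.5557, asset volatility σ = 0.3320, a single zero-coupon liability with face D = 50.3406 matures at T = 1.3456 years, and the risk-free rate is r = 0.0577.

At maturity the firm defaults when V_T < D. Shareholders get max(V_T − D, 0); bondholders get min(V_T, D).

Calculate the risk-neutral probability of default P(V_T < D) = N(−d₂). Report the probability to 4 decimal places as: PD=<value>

Work the structural quantities from V₀ = 79.5557 against face 50.3406:
d₁ = [ln(V₀/D) + (r + σ²/2)T] / (σ√T)
   = [ln(79.5557/50.3406) + (0.0577 + 0.5·0.3320²)·1.3456] / (0.3320·√1.3456)
   = [0.457645 + 0.151800] / 0.385120 = 1.582482
d₂ = d₁ − σ√T = 1.582482 − 0.385120 = 1.197362
risk-neutral PD = N(−d₂) = N(-1.197362) = 0.115583

PD=0.1156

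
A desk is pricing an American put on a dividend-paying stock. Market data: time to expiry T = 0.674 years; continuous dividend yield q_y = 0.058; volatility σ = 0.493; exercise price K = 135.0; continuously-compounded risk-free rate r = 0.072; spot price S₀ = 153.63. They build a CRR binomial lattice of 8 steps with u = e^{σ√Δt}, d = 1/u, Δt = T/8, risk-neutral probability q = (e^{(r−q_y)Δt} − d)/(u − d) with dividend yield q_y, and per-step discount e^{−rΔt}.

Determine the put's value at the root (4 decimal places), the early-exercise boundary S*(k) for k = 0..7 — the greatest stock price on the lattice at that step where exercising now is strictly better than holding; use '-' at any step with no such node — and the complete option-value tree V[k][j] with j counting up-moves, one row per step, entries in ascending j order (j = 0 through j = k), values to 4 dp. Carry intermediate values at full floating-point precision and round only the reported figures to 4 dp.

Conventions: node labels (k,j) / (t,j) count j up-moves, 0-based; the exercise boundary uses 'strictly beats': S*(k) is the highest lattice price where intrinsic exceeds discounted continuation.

Δt=0.08425, u=1.15384, d=0.86667, q=0.46840, disc=e^(-rΔt)=0.99395
k=8 terminal: V=max(K-S,0) → 86.1005 69.8975 48.3257 19.6060 0.0000 0.0000 0.0000 0.0000 0.0000
k=7: j=0 S=56.4223 intr=78.5777 cont=78.0363 V=78.5777[EX]; j=1 S=75.1180 intr=59.8820 cont=59.4318 V=59.8820[EX]; j=2 S=100.0085 intr=34.9915 cont=34.6626 V=34.9915[EX]; j=3 S=133.1465 intr=1.8535 cont=10.3596 V=10.3596[hold]; j=4 S=177.2648 intr=0.0000 cont=0.0000 V=0.0000[hold]; j=5 S=236.0018 intr=0.0000 cont=0.0000 V=0.0000[hold]; j=6 S=314.2014 intr=0.0000 cont=0.0000 V=0.0000[hold]; j=7 S=418.3127 intr=0.0000 cont=0.0000 V=0.0000[hold]  S*(7)=100.0085
k=6: j=0 S=65.1025 intr=69.8975 cont=69.3984 V=69.8975[EX]; j=1 S=86.6743 intr=48.3257 cont=47.9318 V=48.3257[EX]; j=2 S=115.3940 intr=19.6060 cont=23.3122 V=23.3122[hold]; j=3 S=153.6300 intr=0.0000 cont=5.4739 V=5.4739[hold]; j=4 S=204.5356 intr=0.0000 cont=0.0000 V=0.0000[hold]; j=5 S=272.3088 intr=0.0000 cont=0.0000 V=0.0000[hold]; j=6 S=362.5389 intr=0.0000 cont=0.0000 V=0.0000[hold]  S*(6)=86.6743
k=5: j=0 S=75.1180 intr=59.8820 cont=59.4318 V=59.8820[EX]; j=1 S=100.0085 intr=34.9915 cont=36.3881 V=36.3881[hold]; j=2 S=133.1465 intr=1.8535 cont=14.8663 V=14.8663[hold]; j=3 S=177.2648 intr=0.0000 cont=2.8923 V=2.8923[hold]; j=4 S=236.0018 intr=0.0000 cont=0.0000 V=0.0000[hold]; j=5 S=314.2014 intr=0.0000 cont=0.0000 V=0.0000[hold]  S*(5)=75.1180
k=4: j=0 S=86.6743 intr=48.3257 cont=48.5819 V=48.5819[hold]; j=1 S=115.3940 intr=19.6060 cont=26.1483 V=26.1483[hold]; j=2 S=153.6300 intr=0.0000 cont=9.2018 V=9.2018[hold]; j=3 S=204.5356 intr=0.0000 cont=1.5283 V=1.5283[hold]; j=4 S=272.3088 intr=0.0000 cont=0.0000 V=0.0000[hold]  S*(4)=-
k=3: j=0 S=100.0085 intr=34.9915 cont=37.8438 V=37.8438[hold]; j=1 S=133.1465 intr=1.8535 cont=18.1005 V=18.1005[hold]; j=2 S=177.2648 intr=0.0000 cont=5.5736 V=5.5736[hold]; j=3 S=236.0018 intr=0.0000 cont=0.8075 V=0.8075[hold]  S*(3)=-
k=2: j=0 S=115.3940 intr=19.6060 cont=28.4232 V=28.4232[hold]; j=1 S=153.6300 intr=0.0000 cont=12.1590 V=12.1590[hold]; j=2 S=204.5356 intr=0.0000 cont=3.3210 V=3.3210[hold]  S*(2)=-
k=1: j=0 S=133.1465 intr=1.8535 cont=20.6793 V=20.6793[hold]; j=1 S=177.2648 intr=0.0000 cont=7.9708 V=7.9708[hold]  S*(1)=-
k=0: j=0 S=153.6300 intr=0.0000 cont=14.6376 V=14.6376[hold]  S*(0)=-

price = 14.6376
boundary = - - - - - 75.1180 86.6743 100.0085
tree:
14.6376
20.6793 7.9708
28.4232 12.1590 3.3210
37.8438 18.1005 5.5736 0.8075
48.5819 26.1483 9.2018 1.5283 0.0000
59.8820 36.3881 14.8663 2.8923 0.0000 0.0000
69.8975 48.3257 23.3122 5.4739 0.0000 0.0000 0.0000
78.5777 59.8820 34.9915 10.3596 0.0000 0.0000 0.0000 0.0000
86.1005 69.8975 48.3257 19.6060 0.0000 0.0000 0.0000 0.0000 0.0000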